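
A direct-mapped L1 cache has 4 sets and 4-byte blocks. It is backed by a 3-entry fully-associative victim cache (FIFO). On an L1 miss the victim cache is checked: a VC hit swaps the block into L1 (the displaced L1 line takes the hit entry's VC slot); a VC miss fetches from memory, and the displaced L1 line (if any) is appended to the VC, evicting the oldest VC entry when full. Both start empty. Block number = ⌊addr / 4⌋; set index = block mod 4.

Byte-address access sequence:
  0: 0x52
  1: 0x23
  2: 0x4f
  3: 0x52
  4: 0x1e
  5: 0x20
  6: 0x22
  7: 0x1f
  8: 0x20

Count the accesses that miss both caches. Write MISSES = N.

  [0] addr=0x52 blk=20 s=0: MISS | VC []
  [1] addr=0x23 blk=8 s=0: MISS | VC [20]
  [2] addr=0x4f blk=19 s=3: MISS | VC [20]
  [3] addr=0x52 blk=20 s=0: VC-HIT | VC [8]
  [4] addr=0x1e blk=7 s=3: MISS | VC [8, 19]
  [5] addr=0x20 blk=8 s=0: VC-HIT | VC [20, 19]
  [6] addr=0x22 blk=8 s=0: L1-HIT | VC [20, 19]
  [7] addr=0x1f blk=7 s=3: L1-HIT | VC [20, 19]
  [8] addr=0x20 blk=8 s=0: L1-HIT | VC [20, 19]

MISSES = 4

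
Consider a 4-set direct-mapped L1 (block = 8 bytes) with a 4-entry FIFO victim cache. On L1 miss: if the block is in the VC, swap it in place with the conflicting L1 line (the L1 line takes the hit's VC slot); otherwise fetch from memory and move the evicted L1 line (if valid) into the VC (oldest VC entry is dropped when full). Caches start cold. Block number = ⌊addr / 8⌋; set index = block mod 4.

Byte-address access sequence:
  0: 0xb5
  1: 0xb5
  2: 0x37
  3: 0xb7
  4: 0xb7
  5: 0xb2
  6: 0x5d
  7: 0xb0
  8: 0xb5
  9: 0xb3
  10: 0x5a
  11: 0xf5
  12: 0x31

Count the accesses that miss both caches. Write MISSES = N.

  [0] addr=0xb5 blk=22 s=2: MISS | VC []
  [1] addr=0xb5 blk=22 s=2: L1-HIT | VC []
  [2] addr=0x37 blk=6 s=2: MISS | VC [22]
  [3] addr=0xb7 blk=22 s=2: VC-HIT | VC [6]
  [4] addr=0xb7 blk=22 s=2: L1-HIT | VC [6]
  [5] addr=0xb2 blk=22 s=2: L1-HIT | VC [6]
  [6] addr=0x5d blk=11 s=3: MISS | VC [6]
  [7] addr=0xb0 blk=22 s=2: L1-HIT | VC [6]
  [8] addr=0xb5 blk=22 s=2: L1-HIT | VC [6]
  [9] addr=0xb3 blk=22 s=2: L1-HIT | VC [6]
  [10] addr=0x5a blk=11 s=3: L1-HIT | VC [6]
  [11] addr=0xf5 blk=30 s=2: MISS | VC [6, 22]
  [12] addr=0x31 blk=6 s=2: VC-HIT | VC [30, 22]

MISSES = 4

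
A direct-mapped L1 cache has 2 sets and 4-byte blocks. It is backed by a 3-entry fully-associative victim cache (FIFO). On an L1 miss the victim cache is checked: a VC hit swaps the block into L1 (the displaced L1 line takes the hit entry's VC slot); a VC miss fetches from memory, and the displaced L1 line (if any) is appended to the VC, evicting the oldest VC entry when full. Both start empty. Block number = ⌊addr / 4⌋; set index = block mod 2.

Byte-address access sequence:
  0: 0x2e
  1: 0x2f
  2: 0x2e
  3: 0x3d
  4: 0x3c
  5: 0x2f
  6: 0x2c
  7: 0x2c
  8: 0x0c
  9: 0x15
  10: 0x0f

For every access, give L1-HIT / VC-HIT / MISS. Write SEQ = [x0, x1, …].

#0 0x2e→b11/s1 MISS; vc=[]
#1 0x2f→b11/s1 L1-HIT; vc=[]
#2 0x2e→b11/s1 L1-HIT; vc=[]
#3 0x3d→b15/s1 MISS; vc=[11]
#4 0x3c→b15/s1 L1-HIT; vc=[11]
#5 0x2f→b11/s1 VC-HIT; vc=[15]
#6 0x2c→b11/s1 L1-HIT; vc=[15]
#7 0x2c→b11/s1 L1-HIT; vc=[15]
#8 0xc→b3/s1 MISS; vc=[15,11]
#9 0x15→b5/s1 MISS; vc=[15,11,3]
#10 0xf→b3/s1 VC-HIT; vc=[15,11,5]

SEQ = [MISS, L1-HIT, L1-HIT, MISS, L1-HIT, VC-HIT, L1-HIT, L1-HIT, MISS, MISS, VC-HIT]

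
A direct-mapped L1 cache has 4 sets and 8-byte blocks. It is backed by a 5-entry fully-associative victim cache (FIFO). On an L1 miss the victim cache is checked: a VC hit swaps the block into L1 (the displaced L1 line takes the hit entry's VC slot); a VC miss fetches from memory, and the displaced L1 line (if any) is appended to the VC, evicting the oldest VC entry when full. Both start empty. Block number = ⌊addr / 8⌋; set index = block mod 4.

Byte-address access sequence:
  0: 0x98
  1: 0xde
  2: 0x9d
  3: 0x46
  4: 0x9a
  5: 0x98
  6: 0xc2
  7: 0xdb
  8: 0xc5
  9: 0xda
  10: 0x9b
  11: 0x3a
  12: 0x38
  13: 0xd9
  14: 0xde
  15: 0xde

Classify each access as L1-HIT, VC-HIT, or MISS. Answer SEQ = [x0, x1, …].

SEQ = [MISS, MISS, VC-HIT, MISS, L1-HIT, L1-HIT, MISS, VC-HIT, L1-HIT, L1-HIT, VC-HIT, MISS, L1-HIT, VC-HIT, L1-HIT, L1-HIT]

0: 0x98 (blk 19, set 3) → MISS  vc=[]
1: 0xde (blk 27, set 3) → MISS  vc=[19]
2: 0x9d (blk 19, set 3) → VC-HIT  vc=[27]
3: 0x46 (blk 8, set 0) → MISS  vc=[27]
4: 0x9a (blk 19, set 3) → L1-HIT  vc=[27]
5: 0x98 (blk 19, set 3) → L1-HIT  vc=[27]
6: 0xc2 (blk 24, set 0) → MISS  vc=[27, 8]
7: 0xdb (blk 27, set 3) → VC-HIT  vc=[19, 8]
8: 0xc5 (blk 24, set 0) → L1-HIT  vc=[19, 8]
9: 0xda (blk 27, set 3) → L1-HIT  vc=[19, 8]
10: 0x9b (blk 19, set 3) → VC-HIT  vc=[27, 8]
11: 0x3a (blk 7, set 3) → MISS  vc=[27, 8, 19]
12: 0x38 (blk 7, set 3) → L1-HIT  vc=[27, 8, 19]
13: 0xd9 (blk 27, set 3) → VC-HIT  vc=[7, 8, 19]
14: 0xde (blk 27, set 3) → L1-HIT  vc=[7, 8, 19]
15: 0xde (blk 27, set 3) → L1-HIT  vc=[7, 8, 19]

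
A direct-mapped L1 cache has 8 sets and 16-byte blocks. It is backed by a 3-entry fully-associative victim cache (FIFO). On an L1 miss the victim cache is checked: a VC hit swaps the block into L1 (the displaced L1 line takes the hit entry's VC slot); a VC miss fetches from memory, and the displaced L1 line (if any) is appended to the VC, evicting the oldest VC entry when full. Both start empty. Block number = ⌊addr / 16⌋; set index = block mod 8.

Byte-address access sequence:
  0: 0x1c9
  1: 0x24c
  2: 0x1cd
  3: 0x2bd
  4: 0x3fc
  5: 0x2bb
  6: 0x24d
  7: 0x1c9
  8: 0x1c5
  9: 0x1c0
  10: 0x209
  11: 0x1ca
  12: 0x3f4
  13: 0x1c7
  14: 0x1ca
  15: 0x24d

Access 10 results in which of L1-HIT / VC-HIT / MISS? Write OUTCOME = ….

OUTCOME = MISS

  [0] addr=0x1c9 blk=28 s=4: MISS | VC []
  [1] addr=0x24c blk=36 s=4: MISS | VC [28]
  [2] addr=0x1cd blk=28 s=4: VC-HIT | VC [36]
  [3] addr=0x2bd blk=43 s=3: MISS | VC [36]
  [4] addr=0x3fc blk=63 s=7: MISS | VC [36]
  [5] addr=0x2bb blk=43 s=3: L1-HIT | VC [36]
  [6] addr=0x24d blk=36 s=4: VC-HIT | VC [28]
  [7] addr=0x1c9 blk=28 s=4: VC-HIT | VC [36]
  [8] addr=0x1c5 blk=28 s=4: L1-HIT | VC [36]
  [9] addr=0x1c0 blk=28 s=4: L1-HIT | VC [36]
  [10] addr=0x209 blk=32 s=0: MISS | VC [36]
  [11] addr=0x1ca blk=28 s=4: L1-HIT | VC [36]
  [12] addr=0x3f4 blk=63 s=7: L1-HIT | VC [36]
  [13] addr=0x1c7 blk=28 s=4: L1-HIT | VC [36]
  [14] addr=0x1ca blk=28 s=4: L1-HIT | VC [36]
  [15] addr=0x24d blk=36 s=4: VC-HIT | VC [28]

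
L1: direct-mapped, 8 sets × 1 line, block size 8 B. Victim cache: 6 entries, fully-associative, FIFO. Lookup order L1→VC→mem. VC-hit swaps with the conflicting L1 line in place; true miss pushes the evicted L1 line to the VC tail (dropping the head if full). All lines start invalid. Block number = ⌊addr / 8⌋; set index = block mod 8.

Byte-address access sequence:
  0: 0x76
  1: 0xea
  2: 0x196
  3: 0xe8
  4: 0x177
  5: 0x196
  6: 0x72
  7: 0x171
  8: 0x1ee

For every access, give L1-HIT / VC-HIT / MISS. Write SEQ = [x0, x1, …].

#0 0x76→b14/s6 MISS; vc=[]
#1 0xea→b29/s5 MISS; vc=[]
#2 0x196→b50/s2 MISS; vc=[]
#3 0xe8→b29/s5 L1-HIT; vc=[]
#4 0x177→b46/s6 MISS; vc=[14]
#5 0x196→b50/s2 L1-HIT; vc=[14]
#6 0x72→b14/s6 VC-HIT; vc=[46]
#7 0x171→b46/s6 VC-HIT; vc=[14]
#8 0x1ee→b61/s5 MISS; vc=[14,29]

SEQ = [MISS, MISS, MISS, L1-HIT, MISS, L1-HIT, VC-HIT, VC-HIT, MISS]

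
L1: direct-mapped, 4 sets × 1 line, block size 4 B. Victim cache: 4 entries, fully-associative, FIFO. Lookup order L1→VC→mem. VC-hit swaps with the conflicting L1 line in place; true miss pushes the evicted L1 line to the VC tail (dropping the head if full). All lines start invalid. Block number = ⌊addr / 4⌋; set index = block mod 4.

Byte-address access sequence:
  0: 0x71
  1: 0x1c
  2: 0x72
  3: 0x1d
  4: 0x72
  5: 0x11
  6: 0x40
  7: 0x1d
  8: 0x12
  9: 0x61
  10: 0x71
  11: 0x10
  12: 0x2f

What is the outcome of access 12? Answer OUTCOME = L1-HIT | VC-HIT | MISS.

OUTCOME = MISS

0: 0x71 (blk 28, set 0) → MISS  vc=[]
1: 0x1c (blk 7, set 3) → MISS  vc=[]
2: 0x72 (blk 28, set 0) → L1-HIT  vc=[]
3: 0x1d (blk 7, set 3) → L1-HIT  vc=[]
4: 0x72 (blk 28, set 0) → L1-HIT  vc=[]
5: 0x11 (blk 4, set 0) → MISS  vc=[28]
6: 0x40 (blk 16, set 0) → MISS  vc=[28, 4]
7: 0x1d (blk 7, set 3) → L1-HIT  vc=[28, 4]
8: 0x12 (blk 4, set 0) → VC-HIT  vc=[28, 16]
9: 0x61 (blk 24, set 0) → MISS  vc=[28, 16, 4]
10: 0x71 (blk 28, set 0) → VC-HIT  vc=[24, 16, 4]
11: 0x10 (blk 4, set 0) → VC-HIT  vc=[24, 16, 28]
12: 0x2f (blk 11, set 3) → MISS  vc=[24, 16, 28, 7]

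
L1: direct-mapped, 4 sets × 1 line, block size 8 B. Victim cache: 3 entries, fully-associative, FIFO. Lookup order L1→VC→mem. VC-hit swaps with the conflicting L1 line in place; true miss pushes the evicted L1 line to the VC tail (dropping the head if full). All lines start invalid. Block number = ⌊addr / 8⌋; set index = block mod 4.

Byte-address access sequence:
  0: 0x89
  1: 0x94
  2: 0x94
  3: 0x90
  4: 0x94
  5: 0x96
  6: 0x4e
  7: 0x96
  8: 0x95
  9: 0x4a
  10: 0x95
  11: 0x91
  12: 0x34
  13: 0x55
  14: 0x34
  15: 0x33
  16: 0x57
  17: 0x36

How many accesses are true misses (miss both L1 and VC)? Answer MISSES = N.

MISSES = 5

#0 0x89→b17/s1 MISS; vc=[]
#1 0x94→b18/s2 MISS; vc=[]
#2 0x94→b18/s2 L1-HIT; vc=[]
#3 0x90→b18/s2 L1-HIT; vc=[]
#4 0x94→b18/s2 L1-HIT; vc=[]
#5 0x96→b18/s2 L1-HIT; vc=[]
#6 0x4e→b9/s1 MISS; vc=[17]
#7 0x96→b18/s2 L1-HIT; vc=[17]
#8 0x95→b18/s2 L1-HIT; vc=[17]
#9 0x4a→b9/s1 L1-HIT; vc=[17]
#10 0x95→b18/s2 L1-HIT; vc=[17]
#11 0x91→b18/s2 L1-HIT; vc=[17]
#12 0x34→b6/s2 MISS; vc=[17,18]
#13 0x55→b10/s2 MISS; vc=[17,18,6]
#14 0x34→b6/s2 VC-HIT; vc=[17,18,10]
#15 0x33→b6/s2 L1-HIT; vc=[17,18,10]
#16 0x57→b10/s2 VC-HIT; vc=[17,18,6]
#17 0x36→b6/s2 VC-HIT; vc=[17,18,10]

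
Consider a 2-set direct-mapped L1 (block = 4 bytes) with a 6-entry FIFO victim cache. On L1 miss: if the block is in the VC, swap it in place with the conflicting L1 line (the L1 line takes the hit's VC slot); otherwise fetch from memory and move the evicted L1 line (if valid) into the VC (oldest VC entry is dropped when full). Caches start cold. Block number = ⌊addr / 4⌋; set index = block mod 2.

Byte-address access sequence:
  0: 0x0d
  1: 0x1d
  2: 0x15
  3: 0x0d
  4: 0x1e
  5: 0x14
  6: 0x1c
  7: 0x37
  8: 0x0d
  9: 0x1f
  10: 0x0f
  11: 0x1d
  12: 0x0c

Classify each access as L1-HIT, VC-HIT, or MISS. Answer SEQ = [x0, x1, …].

SEQ = [MISS, MISS, MISS, VC-HIT, VC-HIT, VC-HIT, VC-HIT, MISS, VC-HIT, VC-HIT, VC-HIT, VC-HIT, VC-HIT]

0: 0xd (blk 3, set 1) → MISS  vc=[]
1: 0x1d (blk 7, set 1) → MISS  vc=[3]
2: 0x15 (blk 5, set 1) → MISS  vc=[3, 7]
3: 0xd (blk 3, set 1) → VC-HIT  vc=[5, 7]
4: 0x1e (blk 7, set 1) → VC-HIT  vc=[5, 3]
5: 0x14 (blk 5, set 1) → VC-HIT  vc=[7, 3]
6: 0x1c (blk 7, set 1) → VC-HIT  vc=[5, 3]
7: 0x37 (blk 13, set 1) → MISS  vc=[5, 3, 7]
8: 0xd (blk 3, set 1) → VC-HIT  vc=[5, 13, 7]
9: 0x1f (blk 7, set 1) → VC-HIT  vc=[5, 13, 3]
10: 0xf (blk 3, set 1) → VC-HIT  vc=[5, 13, 7]
11: 0x1d (blk 7, set 1) → VC-HIT  vc=[5, 13, 3]
12: 0xc (blk 3, set 1) → VC-HIT  vc=[5, 13, 7]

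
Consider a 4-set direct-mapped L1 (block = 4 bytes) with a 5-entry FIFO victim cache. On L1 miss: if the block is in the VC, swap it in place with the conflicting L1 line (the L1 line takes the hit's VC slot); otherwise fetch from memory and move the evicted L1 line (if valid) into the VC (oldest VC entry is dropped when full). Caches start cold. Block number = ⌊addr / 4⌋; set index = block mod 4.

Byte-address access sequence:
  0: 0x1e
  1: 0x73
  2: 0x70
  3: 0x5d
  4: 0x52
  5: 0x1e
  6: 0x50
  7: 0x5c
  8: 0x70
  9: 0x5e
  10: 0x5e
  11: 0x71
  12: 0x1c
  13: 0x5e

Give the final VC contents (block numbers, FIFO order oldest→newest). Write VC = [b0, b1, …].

  [0] addr=0x1e blk=7 s=3: MISS | VC []
  [1] addr=0x73 blk=28 s=0: MISS | VC []
  [2] addr=0x70 blk=28 s=0: L1-HIT | VC []
  [3] addr=0x5d blk=23 s=3: MISS | VC [7]
  [4] addr=0x52 blk=20 s=0: MISS | VC [7, 28]
  [5] addr=0x1e blk=7 s=3: VC-HIT | VC [23, 28]
  [6] addr=0x50 blk=20 s=0: L1-HIT | VC [23, 28]
  [7] addr=0x5c blk=23 s=3: VC-HIT | VC [7, 28]
  [8] addr=0x70 blk=28 s=0: VC-HIT | VC [7, 20]
  [9] addr=0x5e blk=23 s=3: L1-HIT | VC [7, 20]
  [10] addr=0x5e blk=23 s=3: L1-HIT | VC [7, 20]
  [11] addr=0x71 blk=28 s=0: L1-HIT | VC [7, 20]
  [12] addr=0x1c blk=7 s=3: VC-HIT | VC [23, 20]
  [13] addr=0x5e blk=23 s=3: VC-HIT | VC [7, 20]

VC = [7, 20]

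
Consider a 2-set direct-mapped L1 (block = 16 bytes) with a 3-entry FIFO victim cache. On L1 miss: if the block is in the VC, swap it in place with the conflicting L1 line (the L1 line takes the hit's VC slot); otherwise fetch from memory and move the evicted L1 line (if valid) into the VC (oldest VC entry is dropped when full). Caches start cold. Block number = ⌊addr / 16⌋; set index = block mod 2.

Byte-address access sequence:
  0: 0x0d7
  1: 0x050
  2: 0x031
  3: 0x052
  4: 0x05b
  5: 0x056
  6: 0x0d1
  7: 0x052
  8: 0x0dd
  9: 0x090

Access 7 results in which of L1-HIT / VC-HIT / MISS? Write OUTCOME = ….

OUTCOME = VC-HIT

0: 0xd7 (blk 13, set 1) → MISS  vc=[]
1: 0x50 (blk 5, set 1) → MISS  vc=[13]
2: 0x31 (blk 3, set 1) → MISS  vc=[13, 5]
3: 0x52 (blk 5, set 1) → VC-HIT  vc=[13, 3]
4: 0x5b (blk 5, set 1) → L1-HIT  vc=[13, 3]
5: 0x56 (blk 5, set 1) → L1-HIT  vc=[13, 3]
6: 0xd1 (blk 13, set 1) → VC-HIT  vc=[5, 3]
7: 0x52 (blk 5, set 1) → VC-HIT  vc=[13, 3]
8: 0xdd (blk 13, set 1) → VC-HIT  vc=[5, 3]
9: 0x90 (blk 9, set 1) → MISS  vc=[5, 3, 13]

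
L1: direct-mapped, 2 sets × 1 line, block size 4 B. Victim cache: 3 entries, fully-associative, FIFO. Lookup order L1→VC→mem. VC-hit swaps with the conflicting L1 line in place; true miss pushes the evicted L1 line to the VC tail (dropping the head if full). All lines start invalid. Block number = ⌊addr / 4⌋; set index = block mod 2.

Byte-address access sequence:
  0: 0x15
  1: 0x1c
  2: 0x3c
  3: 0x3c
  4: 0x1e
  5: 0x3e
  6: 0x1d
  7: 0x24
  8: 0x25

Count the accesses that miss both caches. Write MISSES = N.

0: 0x15 (blk 5, set 1) → MISS  vc=[]
1: 0x1c (blk 7, set 1) → MISS  vc=[5]
2: 0x3c (blk 15, set 1) → MISS  vc=[5, 7]
3: 0x3c (blk 15, set 1) → L1-HIT  vc=[5, 7]
4: 0x1e (blk 7, set 1) → VC-HIT  vc=[5, 15]
5: 0x3e (blk 15, set 1) → VC-HIT  vc=[5, 7]
6: 0x1d (blk 7, set 1) → VC-HIT  vc=[5, 15]
7: 0x24 (blk 9, set 1) → MISS  vc=[5, 15, 7]
8: 0x25 (blk 9, set 1) → L1-HIT  vc=[5, 15, 7]

MISSES = 4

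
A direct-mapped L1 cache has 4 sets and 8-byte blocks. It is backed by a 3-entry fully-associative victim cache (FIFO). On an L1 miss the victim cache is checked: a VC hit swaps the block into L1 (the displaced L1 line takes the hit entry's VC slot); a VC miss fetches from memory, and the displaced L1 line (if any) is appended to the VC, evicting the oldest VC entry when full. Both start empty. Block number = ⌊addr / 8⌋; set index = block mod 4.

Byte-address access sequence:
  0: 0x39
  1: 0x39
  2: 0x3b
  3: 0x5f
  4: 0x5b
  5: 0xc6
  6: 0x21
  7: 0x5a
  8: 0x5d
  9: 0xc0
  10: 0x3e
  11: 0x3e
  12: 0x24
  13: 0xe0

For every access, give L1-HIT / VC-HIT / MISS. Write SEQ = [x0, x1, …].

SEQ = [MISS, L1-HIT, L1-HIT, MISS, L1-HIT, MISS, MISS, L1-HIT, L1-HIT, VC-HIT, VC-HIT, L1-HIT, VC-HIT, MISS]

#0 0x39→b7/s3 MISS; vc=[]
#1 0x39→b7/s3 L1-HIT; vc=[]
#2 0x3b→b7/s3 L1-HIT; vc=[]
#3 0x5f→b11/s3 MISS; vc=[7]
#4 0x5b→b11/s3 L1-HIT; vc=[7]
#5 0xc6→b24/s0 MISS; vc=[7]
#6 0x21→b4/s0 MISS; vc=[7,24]
#7 0x5a→b11/s3 L1-HIT; vc=[7,24]
#8 0x5d→b11/s3 L1-HIT; vc=[7,24]
#9 0xc0→b24/s0 VC-HIT; vc=[7,4]
#10 0x3e→b7/s3 VC-HIT; vc=[11,4]
#11 0x3e→b7/s3 L1-HIT; vc=[11,4]
#12 0x24→b4/s0 VC-HIT; vc=[11,24]
#13 0xe0→b28/s0 MISS; vc=[11,24,4]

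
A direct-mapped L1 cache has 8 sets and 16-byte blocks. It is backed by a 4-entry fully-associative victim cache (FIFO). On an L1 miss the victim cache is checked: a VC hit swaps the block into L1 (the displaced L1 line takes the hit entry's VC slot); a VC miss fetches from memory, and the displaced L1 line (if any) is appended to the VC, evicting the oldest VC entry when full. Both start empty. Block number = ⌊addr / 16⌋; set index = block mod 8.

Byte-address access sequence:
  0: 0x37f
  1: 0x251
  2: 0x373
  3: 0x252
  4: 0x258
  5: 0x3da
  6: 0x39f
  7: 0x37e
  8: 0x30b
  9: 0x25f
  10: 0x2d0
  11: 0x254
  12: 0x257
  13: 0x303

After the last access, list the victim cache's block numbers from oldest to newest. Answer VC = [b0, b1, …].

VC = [61, 45]

#0 0x37f→b55/s7 MISS; vc=[]
#1 0x251→b37/s5 MISS; vc=[]
#2 0x373→b55/s7 L1-HIT; vc=[]
#3 0x252→b37/s5 L1-HIT; vc=[]
#4 0x258→b37/s5 L1-HIT; vc=[]
#5 0x3da→b61/s5 MISS; vc=[37]
#6 0x39f→b57/s1 MISS; vc=[37]
#7 0x37e→b55/s7 L1-HIT; vc=[37]
#8 0x30b→b48/s0 MISS; vc=[37]
#9 0x25f→b37/s5 VC-HIT; vc=[61]
#10 0x2d0→b45/s5 MISS; vc=[61,37]
#11 0x254→b37/s5 VC-HIT; vc=[61,45]
#12 0x257→b37/s5 L1-HIT; vc=[61,45]
#13 0x303→b48/s0 L1-HIT; vc=[61,45]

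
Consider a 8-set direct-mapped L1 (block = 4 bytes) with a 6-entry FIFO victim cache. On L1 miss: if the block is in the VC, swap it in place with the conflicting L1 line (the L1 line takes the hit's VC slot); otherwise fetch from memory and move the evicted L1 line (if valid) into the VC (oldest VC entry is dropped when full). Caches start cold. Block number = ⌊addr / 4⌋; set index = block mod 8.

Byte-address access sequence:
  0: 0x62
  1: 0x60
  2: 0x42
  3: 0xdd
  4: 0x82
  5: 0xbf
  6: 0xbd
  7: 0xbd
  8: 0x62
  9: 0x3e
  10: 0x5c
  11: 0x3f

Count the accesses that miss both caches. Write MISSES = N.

MISSES = 7

0: 0x62 (blk 24, set 0) → MISS  vc=[]
1: 0x60 (blk 24, set 0) → L1-HIT  vc=[]
2: 0x42 (blk 16, set 0) → MISS  vc=[24]
3: 0xdd (blk 55, set 7) → MISS  vc=[24]
4: 0x82 (blk 32, set 0) → MISS  vc=[24, 16]
5: 0xbf (blk 47, set 7) → MISS  vc=[24, 16, 55]
6: 0xbd (blk 47, set 7) → L1-HIT  vc=[24, 16, 55]
7: 0xbd (blk 47, set 7) → L1-HIT  vc=[24, 16, 55]
8: 0x62 (blk 24, set 0) → VC-HIT  vc=[32, 16, 55]
9: 0x3e (blk 15, set 7) → MISS  vc=[32, 16, 55, 47]
10: 0x5c (blk 23, set 7) → MISS  vc=[32, 16, 55, 47, 15]
11: 0x3f (blk 15, set 7) → VC-HIT  vc=[32, 16, 55, 47, 23]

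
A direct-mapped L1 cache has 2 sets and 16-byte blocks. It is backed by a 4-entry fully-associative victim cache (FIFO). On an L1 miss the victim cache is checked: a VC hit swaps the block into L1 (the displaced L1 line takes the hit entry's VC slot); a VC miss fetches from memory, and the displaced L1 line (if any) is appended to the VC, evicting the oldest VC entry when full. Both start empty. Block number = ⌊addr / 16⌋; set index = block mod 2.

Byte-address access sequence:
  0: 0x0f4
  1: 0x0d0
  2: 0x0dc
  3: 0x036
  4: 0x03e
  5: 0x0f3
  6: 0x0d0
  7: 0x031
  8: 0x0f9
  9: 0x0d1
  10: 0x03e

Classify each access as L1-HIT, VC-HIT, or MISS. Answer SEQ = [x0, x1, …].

SEQ = [MISS, MISS, L1-HIT, MISS, L1-HIT, VC-HIT, VC-HIT, VC-HIT, VC-HIT, VC-HIT, VC-HIT]

0: 0xf4 (blk 15, set 1) → MISS  vc=[]
1: 0xd0 (blk 13, set 1) → MISS  vc=[15]
2: 0xdc (blk 13, set 1) → L1-HIT  vc=[15]
3: 0x36 (blk 3, set 1) → MISS  vc=[15, 13]
4: 0x3e (blk 3, set 1) → L1-HIT  vc=[15, 13]
5: 0xf3 (blk 15, set 1) → VC-HIT  vc=[3, 13]
6: 0xd0 (blk 13, set 1) → VC-HIT  vc=[3, 15]
7: 0x31 (blk 3, set 1) → VC-HIT  vc=[13, 15]
8: 0xf9 (blk 15, set 1) → VC-HIT  vc=[13, 3]
9: 0xd1 (blk 13, set 1) → VC-HIT  vc=[15, 3]
10: 0x3e (blk 3, set 1) → VC-HIT  vc=[15, 13]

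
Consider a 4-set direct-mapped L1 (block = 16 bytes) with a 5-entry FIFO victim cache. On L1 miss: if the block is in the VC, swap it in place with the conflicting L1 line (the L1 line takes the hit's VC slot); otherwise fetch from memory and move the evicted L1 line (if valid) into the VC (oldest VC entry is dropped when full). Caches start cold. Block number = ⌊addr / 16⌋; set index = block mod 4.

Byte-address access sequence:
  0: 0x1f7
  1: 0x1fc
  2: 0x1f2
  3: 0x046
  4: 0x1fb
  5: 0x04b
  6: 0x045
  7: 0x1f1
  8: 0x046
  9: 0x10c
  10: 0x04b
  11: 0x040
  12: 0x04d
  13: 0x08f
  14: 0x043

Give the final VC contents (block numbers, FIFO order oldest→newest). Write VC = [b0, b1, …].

  [0] addr=0x1f7 blk=31 s=3: MISS | VC []
  [1] addr=0x1fc blk=31 s=3: L1-HIT | VC []
  [2] addr=0x1f2 blk=31 s=3: L1-HIT | VC []
  [3] addr=0x46 blk=4 s=0: MISS | VC []
  [4] addr=0x1fb blk=31 s=3: L1-HIT | VC []
  [5] addr=0x4b blk=4 s=0: L1-HIT | VC []
  [6] addr=0x45 blk=4 s=0: L1-HIT | VC []
  [7] addr=0x1f1 blk=31 s=3: L1-HIT | VC []
  [8] addr=0x46 blk=4 s=0: L1-HIT | VC []
  [9] addr=0x10c blk=16 s=0: MISS | VC [4]
  [10] addr=0x4b blk=4 s=0: VC-HIT | VC [16]
  [11] addr=0x40 blk=4 s=0: L1-HIT | VC [16]
  [12] addr=0x4d blk=4 s=0: L1-HIT | VC [16]
  [13] addr=0x8f blk=8 s=0: MISS | VC [16, 4]
  [14] addr=0x43 blk=4 s=0: VC-HIT | VC [16, 8]

VC = [16, 8]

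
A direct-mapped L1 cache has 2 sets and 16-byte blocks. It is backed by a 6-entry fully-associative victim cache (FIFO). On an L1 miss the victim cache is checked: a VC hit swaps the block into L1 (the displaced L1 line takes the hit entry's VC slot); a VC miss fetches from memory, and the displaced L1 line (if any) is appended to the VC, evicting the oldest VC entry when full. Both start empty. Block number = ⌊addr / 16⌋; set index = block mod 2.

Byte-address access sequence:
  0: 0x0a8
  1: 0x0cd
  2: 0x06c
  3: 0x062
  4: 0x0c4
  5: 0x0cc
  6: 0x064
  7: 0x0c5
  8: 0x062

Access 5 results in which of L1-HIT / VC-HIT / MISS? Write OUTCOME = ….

#0 0xa8→b10/s0 MISS; vc=[]
#1 0xcd→b12/s0 MISS; vc=[10]
#2 0x6c→b6/s0 MISS; vc=[10,12]
#3 0x62→b6/s0 L1-HIT; vc=[10,12]
#4 0xc4→b12/s0 VC-HIT; vc=[10,6]
#5 0xcc→b12/s0 L1-HIT; vc=[10,6]
#6 0x64→b6/s0 VC-HIT; vc=[10,12]
#7 0xc5→b12/s0 VC-HIT; vc=[10,6]
#8 0x62→b6/s0 VC-HIT; vc=[10,12]

OUTCOME = L1-HIT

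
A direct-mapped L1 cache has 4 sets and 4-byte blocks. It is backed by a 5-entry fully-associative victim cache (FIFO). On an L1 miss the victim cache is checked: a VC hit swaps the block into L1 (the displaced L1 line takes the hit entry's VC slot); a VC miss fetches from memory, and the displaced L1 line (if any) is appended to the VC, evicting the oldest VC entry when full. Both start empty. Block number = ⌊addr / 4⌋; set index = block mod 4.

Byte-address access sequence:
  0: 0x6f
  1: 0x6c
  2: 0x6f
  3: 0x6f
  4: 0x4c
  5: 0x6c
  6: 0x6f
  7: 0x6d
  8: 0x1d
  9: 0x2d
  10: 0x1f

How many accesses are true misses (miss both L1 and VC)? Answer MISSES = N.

MISSES = 4

  [0] addr=0x6f blk=27 s=3: MISS | VC []
  [1] addr=0x6c blk=27 s=3: L1-HIT | VC []
  [2] addr=0x6f blk=27 s=3: L1-HIT | VC []
  [3] addr=0x6f blk=27 s=3: L1-HIT | VC []
  [4] addr=0x4c blk=19 s=3: MISS | VC [27]
  [5] addr=0x6c blk=27 s=3: VC-HIT | VC [19]
  [6] addr=0x6f blk=27 s=3: L1-HIT | VC [19]
  [7] addr=0x6d blk=27 s=3: L1-HIT | VC [19]
  [8] addr=0x1d blk=7 s=3: MISS | VC [19, 27]
  [9] addr=0x2d blk=11 s=3: MISS | VC [19, 27, 7]
  [10] addr=0x1f blk=7 s=3: VC-HIT | VC [19, 27, 11]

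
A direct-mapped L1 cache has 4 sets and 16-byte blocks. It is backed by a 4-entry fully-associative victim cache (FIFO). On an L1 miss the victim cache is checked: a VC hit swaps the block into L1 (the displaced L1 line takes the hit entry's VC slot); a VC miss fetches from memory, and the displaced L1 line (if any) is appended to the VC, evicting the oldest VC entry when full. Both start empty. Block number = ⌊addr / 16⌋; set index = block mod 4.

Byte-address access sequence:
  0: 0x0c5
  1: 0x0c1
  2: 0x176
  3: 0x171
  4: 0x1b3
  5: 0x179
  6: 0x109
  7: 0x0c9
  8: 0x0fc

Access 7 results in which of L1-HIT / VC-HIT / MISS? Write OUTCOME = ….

0: 0xc5 (blk 12, set 0) → MISS  vc=[]
1: 0xc1 (blk 12, set 0) → L1-HIT  vc=[]
2: 0x176 (blk 23, set 3) → MISS  vc=[]
3: 0x171 (blk 23, set 3) → L1-HIT  vc=[]
4: 0x1b3 (blk 27, set 3) → MISS  vc=[23]
5: 0x179 (blk 23, set 3) → VC-HIT  vc=[27]
6: 0x109 (blk 16, set 0) → MISS  vc=[27, 12]
7: 0xc9 (blk 12, set 0) → VC-HIT  vc=[27, 16]
8: 0xfc (blk 15, set 3) → MISS  vc=[27, 16, 23]

OUTCOME = VC-HIT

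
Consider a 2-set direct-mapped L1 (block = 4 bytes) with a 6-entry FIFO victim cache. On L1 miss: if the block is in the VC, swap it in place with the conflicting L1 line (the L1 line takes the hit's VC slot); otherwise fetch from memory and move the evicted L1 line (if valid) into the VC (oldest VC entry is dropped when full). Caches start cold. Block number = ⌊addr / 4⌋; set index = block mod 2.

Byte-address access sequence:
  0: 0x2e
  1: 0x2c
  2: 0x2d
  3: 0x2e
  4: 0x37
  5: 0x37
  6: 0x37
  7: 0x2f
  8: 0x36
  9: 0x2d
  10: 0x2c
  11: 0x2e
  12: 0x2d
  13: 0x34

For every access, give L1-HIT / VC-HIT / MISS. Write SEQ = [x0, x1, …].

SEQ = [MISS, L1-HIT, L1-HIT, L1-HIT, MISS, L1-HIT, L1-HIT, VC-HIT, VC-HIT, VC-HIT, L1-HIT, L1-HIT, L1-HIT, VC-HIT]

#0 0x2e→b11/s1 MISS; vc=[]
#1 0x2c→b11/s1 L1-HIT; vc=[]
#2 0x2d→b11/s1 L1-HIT; vc=[]
#3 0x2e→b11/s1 L1-HIT; vc=[]
#4 0x37→b13/s1 MISS; vc=[11]
#5 0x37→b13/s1 L1-HIT; vc=[11]
#6 0x37→b13/s1 L1-HIT; vc=[11]
#7 0x2f→b11/s1 VC-HIT; vc=[13]
#8 0x36→b13/s1 VC-HIT; vc=[11]
#9 0x2d→b11/s1 VC-HIT; vc=[13]
#10 0x2c→b11/s1 L1-HIT; vc=[13]
#11 0x2e→b11/s1 L1-HIT; vc=[13]
#12 0x2d→b11/s1 L1-HIT; vc=[13]
#13 0x34→b13/s1 VC-HIT; vc=[11]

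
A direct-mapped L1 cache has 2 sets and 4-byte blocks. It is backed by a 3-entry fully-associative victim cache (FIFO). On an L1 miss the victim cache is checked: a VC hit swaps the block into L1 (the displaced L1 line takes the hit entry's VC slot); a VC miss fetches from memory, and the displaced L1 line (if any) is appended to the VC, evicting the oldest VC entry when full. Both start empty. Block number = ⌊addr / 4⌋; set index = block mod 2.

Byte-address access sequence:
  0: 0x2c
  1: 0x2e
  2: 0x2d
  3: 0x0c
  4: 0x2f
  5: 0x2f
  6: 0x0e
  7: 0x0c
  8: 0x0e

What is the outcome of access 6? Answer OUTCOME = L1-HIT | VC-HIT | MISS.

#0 0x2c→b11/s1 MISS; vc=[]
#1 0x2e→b11/s1 L1-HIT; vc=[]
#2 0x2d→b11/s1 L1-HIT; vc=[]
#3 0xc→b3/s1 MISS; vc=[11]
#4 0x2f→b11/s1 VC-HIT; vc=[3]
#5 0x2f→b11/s1 L1-HIT; vc=[3]
#6 0xe→b3/s1 VC-HIT; vc=[11]
#7 0xc→b3/s1 L1-HIT; vc=[11]
#8 0xe→b3/s1 L1-HIT; vc=[11]

OUTCOME = VC-HIT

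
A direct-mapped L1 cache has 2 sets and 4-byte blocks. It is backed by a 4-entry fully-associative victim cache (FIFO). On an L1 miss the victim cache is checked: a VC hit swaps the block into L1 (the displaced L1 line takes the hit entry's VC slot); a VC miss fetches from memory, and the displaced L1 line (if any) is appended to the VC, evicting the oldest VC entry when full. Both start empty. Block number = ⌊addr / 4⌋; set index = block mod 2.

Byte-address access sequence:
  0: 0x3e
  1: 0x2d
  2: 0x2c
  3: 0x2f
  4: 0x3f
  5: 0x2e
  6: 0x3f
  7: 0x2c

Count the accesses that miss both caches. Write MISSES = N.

MISSES = 2

0: 0x3e (blk 15, set 1) → MISS  vc=[]
1: 0x2d (blk 11, set 1) → MISS  vc=[15]
2: 0x2c (blk 11, set 1) → L1-HIT  vc=[15]
3: 0x2f (blk 11, set 1) → L1-HIT  vc=[15]
4: 0x3f (blk 15, set 1) → VC-HIT  vc=[11]
5: 0x2e (blk 11, set 1) → VC-HIT  vc=[15]
6: 0x3f (blk 15, set 1) → VC-HIT  vc=[11]
7: 0x2c (blk 11, set 1) → VC-HIT  vc=[15]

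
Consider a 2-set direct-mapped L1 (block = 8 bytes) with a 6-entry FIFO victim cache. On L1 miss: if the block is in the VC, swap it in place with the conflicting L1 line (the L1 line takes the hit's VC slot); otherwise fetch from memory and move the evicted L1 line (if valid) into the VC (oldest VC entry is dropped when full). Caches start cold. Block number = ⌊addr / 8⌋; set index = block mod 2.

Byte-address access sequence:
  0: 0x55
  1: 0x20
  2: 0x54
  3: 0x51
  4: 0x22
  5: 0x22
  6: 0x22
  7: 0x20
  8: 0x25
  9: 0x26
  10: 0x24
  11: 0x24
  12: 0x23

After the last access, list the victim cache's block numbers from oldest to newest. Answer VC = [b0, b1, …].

#0 0x55→b10/s0 MISS; vc=[]
#1 0x20→b4/s0 MISS; vc=[10]
#2 0x54→b10/s0 VC-HIT; vc=[4]
#3 0x51→b10/s0 L1-HIT; vc=[4]
#4 0x22→b4/s0 VC-HIT; vc=[10]
#5 0x22→b4/s0 L1-HIT; vc=[10]
#6 0x22→b4/s0 L1-HIT; vc=[10]
#7 0x20→b4/s0 L1-HIT; vc=[10]
#8 0x25→b4/s0 L1-HIT; vc=[10]
#9 0x26→b4/s0 L1-HIT; vc=[10]
#10 0x24→b4/s0 L1-HIT; vc=[10]
#11 0x24→b4/s0 L1-HIT; vc=[10]
#12 0x23→b4/s0 L1-HIT; vc=[10]

VC = [10]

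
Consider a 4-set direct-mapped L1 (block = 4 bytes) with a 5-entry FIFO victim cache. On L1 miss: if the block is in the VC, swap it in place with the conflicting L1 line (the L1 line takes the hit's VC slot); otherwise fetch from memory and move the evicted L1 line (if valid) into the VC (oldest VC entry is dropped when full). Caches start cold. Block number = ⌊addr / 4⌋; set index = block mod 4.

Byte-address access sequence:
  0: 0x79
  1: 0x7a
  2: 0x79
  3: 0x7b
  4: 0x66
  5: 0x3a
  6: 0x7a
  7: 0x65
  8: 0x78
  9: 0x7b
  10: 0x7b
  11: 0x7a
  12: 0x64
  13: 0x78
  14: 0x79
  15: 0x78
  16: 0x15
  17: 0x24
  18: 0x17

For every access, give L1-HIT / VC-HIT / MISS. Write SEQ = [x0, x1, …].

  [0] addr=0x79 blk=30 s=2: MISS | VC []
  [1] addr=0x7a blk=30 s=2: L1-HIT | VC []
  [2] addr=0x79 blk=30 s=2: L1-HIT | VC []
  [3] addr=0x7b blk=30 s=2: L1-HIT | VC []
  [4] addr=0x66 blk=25 s=1: MISS | VC []
  [5] addr=0x3a blk=14 s=2: MISS | VC [30]
  [6] addr=0x7a blk=30 s=2: VC-HIT | VC [14]
  [7] addr=0x65 blk=25 s=1: L1-HIT | VC [14]
  [8] addr=0x78 blk=30 s=2: L1-HIT | VC [14]
  [9] addr=0x7b blk=30 s=2: L1-HIT | VC [14]
  [10] addr=0x7b blk=30 s=2: L1-HIT | VC [14]
  [11] addr=0x7a blk=30 s=2: L1-HIT | VC [14]
  [12] addr=0x64 blk=25 s=1: L1-HIT | VC [14]
  [13] addr=0x78 blk=30 s=2: L1-HIT | VC [14]
  [14] addr=0x79 blk=30 s=2: L1-HIT | VC [14]
  [15] addr=0x78 blk=30 s=2: L1-HIT | VC [14]
  [16] addr=0x15 blk=5 s=1: MISS | VC [14, 25]
  [17] addr=0x24 blk=9 s=1: MISS | VC [14, 25, 5]
  [18] addr=0x17 blk=5 s=1: VC-HIT | VC [14, 25, 9]

SEQ = [MISS, L1-HIT, L1-HIT, L1-HIT, MISS, MISS, VC-HIT, L1-HIT, L1-HIT, L1-HIT, L1-HIT, L1-HIT, L1-HIT, L1-HIT, L1-HIT, L1-HIT, MISS, MISS, VC-HIT]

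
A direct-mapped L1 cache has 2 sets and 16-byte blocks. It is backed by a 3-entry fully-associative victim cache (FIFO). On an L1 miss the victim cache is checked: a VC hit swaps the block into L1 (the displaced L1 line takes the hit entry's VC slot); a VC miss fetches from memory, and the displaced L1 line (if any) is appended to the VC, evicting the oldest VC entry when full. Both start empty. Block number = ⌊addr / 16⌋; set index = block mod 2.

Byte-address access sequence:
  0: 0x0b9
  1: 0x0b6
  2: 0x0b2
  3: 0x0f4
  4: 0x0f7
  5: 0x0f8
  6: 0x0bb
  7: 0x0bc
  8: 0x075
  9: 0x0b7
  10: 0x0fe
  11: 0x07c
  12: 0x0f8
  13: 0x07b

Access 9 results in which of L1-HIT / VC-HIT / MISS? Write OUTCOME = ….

#0 0xb9→b11/s1 MISS; vc=[]
#1 0xb6→b11/s1 L1-HIT; vc=[]
#2 0xb2→b11/s1 L1-HIT; vc=[]
#3 0xf4→b15/s1 MISS; vc=[11]
#4 0xf7→b15/s1 L1-HIT; vc=[11]
#5 0xf8→b15/s1 L1-HIT; vc=[11]
#6 0xbb→b11/s1 VC-HIT; vc=[15]
#7 0xbc→b11/s1 L1-HIT; vc=[15]
#8 0x75→b7/s1 MISS; vc=[15,11]
#9 0xb7→b11/s1 VC-HIT; vc=[15,7]
#10 0xfe→b15/s1 VC-HIT; vc=[11,7]
#11 0x7c→b7/s1 VC-HIT; vc=[11,15]
#12 0xf8→b15/s1 VC-HIT; vc=[11,7]
#13 0x7b→b7/s1 VC-HIT; vc=[11,15]

OUTCOME = VC-HIT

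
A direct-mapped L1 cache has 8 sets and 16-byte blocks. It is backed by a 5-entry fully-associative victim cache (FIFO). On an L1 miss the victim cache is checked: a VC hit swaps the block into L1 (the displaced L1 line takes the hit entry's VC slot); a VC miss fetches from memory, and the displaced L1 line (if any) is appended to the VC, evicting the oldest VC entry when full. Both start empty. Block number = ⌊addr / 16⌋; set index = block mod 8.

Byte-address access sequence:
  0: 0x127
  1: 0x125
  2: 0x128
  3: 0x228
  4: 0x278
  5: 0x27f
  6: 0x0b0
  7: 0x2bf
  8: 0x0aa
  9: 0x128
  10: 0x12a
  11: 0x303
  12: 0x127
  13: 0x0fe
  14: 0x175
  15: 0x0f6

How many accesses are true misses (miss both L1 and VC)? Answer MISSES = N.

MISSES = 9

  [0] addr=0x127 blk=18 s=2: MISS | VC []
  [1] addr=0x125 blk=18 s=2: L1-HIT | VC []
  [2] addr=0x128 blk=18 s=2: L1-HIT | VC []
  [3] addr=0x228 blk=34 s=2: MISS | VC [18]
  [4] addr=0x278 blk=39 s=7: MISS | VC [18]
  [5] addr=0x27f blk=39 s=7: L1-HIT | VC [18]
  [6] addr=0xb0 blk=11 s=3: MISS | VC [18]
  [7] addr=0x2bf blk=43 s=3: MISS | VC [18, 11]
  [8] addr=0xaa blk=10 s=2: MISS | VC [18, 11, 34]
  [9] addr=0x128 blk=18 s=2: VC-HIT | VC [10, 11, 34]
  [10] addr=0x12a blk=18 s=2: L1-HIT | VC [10, 11, 34]
  [11] addr=0x303 blk=48 s=0: MISS | VC [10, 11, 34]
  [12] addr=0x127 blk=18 s=2: L1-HIT | VC [10, 11, 34]
  [13] addr=0xfe blk=15 s=7: MISS | VC [10, 11, 34, 39]
  [14] addr=0x175 blk=23 s=7: MISS | VC [10, 11, 34, 39, 15]
  [15] addr=0xf6 blk=15 s=7: VC-HIT | VC [10, 11, 34, 39, 23]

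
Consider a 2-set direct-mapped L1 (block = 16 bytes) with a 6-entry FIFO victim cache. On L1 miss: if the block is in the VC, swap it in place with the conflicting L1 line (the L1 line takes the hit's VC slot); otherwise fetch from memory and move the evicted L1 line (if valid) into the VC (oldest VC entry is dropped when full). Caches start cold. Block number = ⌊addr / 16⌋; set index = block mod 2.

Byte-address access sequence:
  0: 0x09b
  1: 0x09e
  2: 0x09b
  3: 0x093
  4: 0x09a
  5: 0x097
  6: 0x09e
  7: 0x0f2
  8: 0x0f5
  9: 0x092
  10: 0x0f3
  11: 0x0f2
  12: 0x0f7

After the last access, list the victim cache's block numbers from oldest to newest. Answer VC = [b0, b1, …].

VC = [9]

  [0] addr=0x9b blk=9 s=1: MISS | VC []
  [1] addr=0x9e blk=9 s=1: L1-HIT | VC []
  [2] addr=0x9b blk=9 s=1: L1-HIT | VC []
  [3] addr=0x93 blk=9 s=1: L1-HIT | VC []
  [4] addr=0x9a blk=9 s=1: L1-HIT | VC []
  [5] addr=0x97 blk=9 s=1: L1-HIT | VC []
  [6] addr=0x9e blk=9 s=1: L1-HIT | VC []
  [7] addr=0xf2 blk=15 s=1: MISS | VC [9]
  [8] addr=0xf5 blk=15 s=1: L1-HIT | VC [9]
  [9] addr=0x92 blk=9 s=1: VC-HIT | VC [15]
  [10] addr=0xf3 blk=15 s=1: VC-HIT | VC [9]
  [11] addr=0xf2 blk=15 s=1: L1-HIT | VC [9]
  [12] addr=0xf7 blk=15 s=1: L1-HIT | VC [9]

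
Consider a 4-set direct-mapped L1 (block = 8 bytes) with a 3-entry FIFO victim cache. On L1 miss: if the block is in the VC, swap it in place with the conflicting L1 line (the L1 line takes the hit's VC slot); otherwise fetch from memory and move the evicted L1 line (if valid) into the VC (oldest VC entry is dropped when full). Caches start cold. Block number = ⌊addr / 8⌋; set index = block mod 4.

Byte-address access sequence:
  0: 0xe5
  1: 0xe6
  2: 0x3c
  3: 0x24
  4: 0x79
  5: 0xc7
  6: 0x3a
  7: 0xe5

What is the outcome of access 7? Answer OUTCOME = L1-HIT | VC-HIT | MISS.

OUTCOME = VC-HIT

0: 0xe5 (blk 28, set 0) → MISS  vc=[]
1: 0xe6 (blk 28, set 0) → L1-HIT  vc=[]
2: 0x3c (blk 7, set 3) → MISS  vc=[]
3: 0x24 (blk 4, set 0) → MISS  vc=[28]
4: 0x79 (blk 15, set 3) → MISS  vc=[28, 7]
5: 0xc7 (blk 24, set 0) → MISS  vc=[28, 7, 4]
6: 0x3a (blk 7, set 3) → VC-HIT  vc=[28, 15, 4]
7: 0xe5 (blk 28, set 0) → VC-HIT  vc=[24, 15, 4]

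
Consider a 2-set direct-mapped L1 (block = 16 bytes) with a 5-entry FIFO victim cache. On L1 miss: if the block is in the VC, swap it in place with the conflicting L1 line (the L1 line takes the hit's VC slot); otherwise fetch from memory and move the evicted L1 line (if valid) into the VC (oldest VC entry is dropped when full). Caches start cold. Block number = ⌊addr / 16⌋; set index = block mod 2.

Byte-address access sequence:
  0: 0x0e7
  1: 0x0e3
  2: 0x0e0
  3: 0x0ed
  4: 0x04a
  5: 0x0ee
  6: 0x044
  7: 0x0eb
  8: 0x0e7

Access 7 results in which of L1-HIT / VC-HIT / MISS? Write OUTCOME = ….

#0 0xe7→b14/s0 MISS; vc=[]
#1 0xe3→b14/s0 L1-HIT; vc=[]
#2 0xe0→b14/s0 L1-HIT; vc=[]
#3 0xed→b14/s0 L1-HIT; vc=[]
#4 0x4a→b4/s0 MISS; vc=[14]
#5 0xee→b14/s0 VC-HIT; vc=[4]
#6 0x44→b4/s0 VC-HIT; vc=[14]
#7 0xeb→b14/s0 VC-HIT; vc=[4]
#8 0xe7→b14/s0 L1-HIT; vc=[4]

OUTCOME = VC-HIT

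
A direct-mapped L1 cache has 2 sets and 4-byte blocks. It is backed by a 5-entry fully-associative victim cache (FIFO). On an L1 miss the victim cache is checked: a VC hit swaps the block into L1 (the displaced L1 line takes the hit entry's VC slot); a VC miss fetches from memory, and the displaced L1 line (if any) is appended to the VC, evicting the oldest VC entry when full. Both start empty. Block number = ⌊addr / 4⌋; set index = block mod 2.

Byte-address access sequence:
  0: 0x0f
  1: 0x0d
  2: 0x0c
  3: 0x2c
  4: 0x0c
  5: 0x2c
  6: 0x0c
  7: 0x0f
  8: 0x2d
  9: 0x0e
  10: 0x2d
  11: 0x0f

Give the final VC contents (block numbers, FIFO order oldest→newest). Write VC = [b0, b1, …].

VC = [11]

#0 0xf→b3/s1 MISS; vc=[]
#1 0xd→b3/s1 L1-HIT; vc=[]
#2 0xc→b3/s1 L1-HIT; vc=[]
#3 0x2c→b11/s1 MISS; vc=[3]
#4 0xc→b3/s1 VC-HIT; vc=[11]
#5 0x2c→b11/s1 VC-HIT; vc=[3]
#6 0xc→b3/s1 VC-HIT; vc=[11]
#7 0xf→b3/s1 L1-HIT; vc=[11]
#8 0x2d→b11/s1 VC-HIT; vc=[3]
#9 0xe→b3/s1 VC-HIT; vc=[11]
#10 0x2d→b11/s1 VC-HIT; vc=[3]
#11 0xf→b3/s1 VC-HIT; vc=[11]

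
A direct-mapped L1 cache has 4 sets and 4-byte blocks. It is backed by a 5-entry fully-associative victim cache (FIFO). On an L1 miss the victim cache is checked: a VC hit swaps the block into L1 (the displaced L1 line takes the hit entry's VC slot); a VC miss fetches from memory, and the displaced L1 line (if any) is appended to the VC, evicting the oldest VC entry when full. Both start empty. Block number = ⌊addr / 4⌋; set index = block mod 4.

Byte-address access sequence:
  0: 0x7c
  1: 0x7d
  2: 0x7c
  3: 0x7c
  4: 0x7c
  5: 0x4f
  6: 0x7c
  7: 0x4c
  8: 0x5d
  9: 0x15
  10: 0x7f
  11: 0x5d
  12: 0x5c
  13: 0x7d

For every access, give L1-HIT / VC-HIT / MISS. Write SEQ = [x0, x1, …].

SEQ = [MISS, L1-HIT, L1-HIT, L1-HIT, L1-HIT, MISS, VC-HIT, VC-HIT, MISS, MISS, VC-HIT, VC-HIT, L1-HIT, VC-HIT]

  [0] addr=0x7c blk=31 s=3: MISS | VC []
  [1] addr=0x7d blk=31 s=3: L1-HIT | VC []
  [2] addr=0x7c blk=31 s=3: L1-HIT | VC []
  [3] addr=0x7c blk=31 s=3: L1-HIT | VC []
  [4] addr=0x7c blk=31 s=3: L1-HIT | VC []
  [5] addr=0x4f blk=19 s=3: MISS | VC [31]
  [6] addr=0x7c blk=31 s=3: VC-HIT | VC [19]
  [7] addr=0x4c blk=19 s=3: VC-HIT | VC [31]
  [8] addr=0x5d blk=23 s=3: MISS | VC [31, 19]
  [9] addr=0x15 blk=5 s=1: MISS | VC [31, 19]
  [10] addr=0x7f blk=31 s=3: VC-HIT | VC [23, 19]
  [11] addr=0x5d blk=23 s=3: VC-HIT | VC [31, 19]
  [12] addr=0x5c blk=23 s=3: L1-HIT | VC [31, 19]
  [13] addr=0x7d blk=31 s=3: VC-HIT | VC [23, 19]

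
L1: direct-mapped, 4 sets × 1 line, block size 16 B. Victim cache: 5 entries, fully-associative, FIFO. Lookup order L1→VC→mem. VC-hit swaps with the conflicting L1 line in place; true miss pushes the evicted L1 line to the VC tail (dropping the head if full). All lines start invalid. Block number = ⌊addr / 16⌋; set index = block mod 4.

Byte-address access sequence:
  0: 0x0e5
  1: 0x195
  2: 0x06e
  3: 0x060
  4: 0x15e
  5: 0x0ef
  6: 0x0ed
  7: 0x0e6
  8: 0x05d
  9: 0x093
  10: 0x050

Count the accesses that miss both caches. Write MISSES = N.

#0 0xe5→b14/s2 MISS; vc=[]
#1 0x195→b25/s1 MISS; vc=[]
#2 0x6e→b6/s2 MISS; vc=[14]
#3 0x60→b6/s2 L1-HIT; vc=[14]
#4 0x15e→b21/s1 MISS; vc=[14,25]
#5 0xef→b14/s2 VC-HIT; vc=[6,25]
#6 0xed→b14/s2 L1-HIT; vc=[6,25]
#7 0xe6→b14/s2 L1-HIT; vc=[6,25]
#8 0x5d→b5/s1 MISS; vc=[6,25,21]
#9 0x93→b9/s1 MISS; vc=[6,25,21,5]
#10 0x50→b5/s1 VC-HIT; vc=[6,25,21,9]

MISSES = 6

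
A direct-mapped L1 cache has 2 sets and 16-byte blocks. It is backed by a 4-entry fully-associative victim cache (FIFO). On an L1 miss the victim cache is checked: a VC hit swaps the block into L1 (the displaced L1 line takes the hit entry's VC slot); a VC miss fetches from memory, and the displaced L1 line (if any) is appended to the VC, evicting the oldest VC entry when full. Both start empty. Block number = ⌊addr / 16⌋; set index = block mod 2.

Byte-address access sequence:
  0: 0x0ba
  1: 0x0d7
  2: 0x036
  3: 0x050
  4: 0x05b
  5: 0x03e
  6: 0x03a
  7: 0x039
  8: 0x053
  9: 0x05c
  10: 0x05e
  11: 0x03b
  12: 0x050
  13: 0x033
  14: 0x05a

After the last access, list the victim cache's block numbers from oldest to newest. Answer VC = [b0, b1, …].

VC = [11, 13, 3]

#0 0xba→b11/s1 MISS; vc=[]
#1 0xd7→b13/s1 MISS; vc=[11]
#2 0x36→b3/s1 MISS; vc=[11,13]
#3 0x50→b5/s1 MISS; vc=[11,13,3]
#4 0x5b→b5/s1 L1-HIT; vc=[11,13,3]
#5 0x3e→b3/s1 VC-HIT; vc=[11,13,5]
#6 0x3a→b3/s1 L1-HIT; vc=[11,13,5]
#7 0x39→b3/s1 L1-HIT; vc=[11,13,5]
#8 0x53→b5/s1 VC-HIT; vc=[11,13,3]
#9 0x5c→b5/s1 L1-HIT; vc=[11,13,3]
#10 0x5e→b5/s1 L1-HIT; vc=[11,13,3]
#11 0x3b→b3/s1 VC-HIT; vc=[11,13,5]
#12 0x50→b5/s1 VC-HIT; vc=[11,13,3]
#13 0x33→b3/s1 VC-HIT; vc=[11,13,5]
#14 0x5a→b5/s1 VC-HIT; vc=[11,13,3]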